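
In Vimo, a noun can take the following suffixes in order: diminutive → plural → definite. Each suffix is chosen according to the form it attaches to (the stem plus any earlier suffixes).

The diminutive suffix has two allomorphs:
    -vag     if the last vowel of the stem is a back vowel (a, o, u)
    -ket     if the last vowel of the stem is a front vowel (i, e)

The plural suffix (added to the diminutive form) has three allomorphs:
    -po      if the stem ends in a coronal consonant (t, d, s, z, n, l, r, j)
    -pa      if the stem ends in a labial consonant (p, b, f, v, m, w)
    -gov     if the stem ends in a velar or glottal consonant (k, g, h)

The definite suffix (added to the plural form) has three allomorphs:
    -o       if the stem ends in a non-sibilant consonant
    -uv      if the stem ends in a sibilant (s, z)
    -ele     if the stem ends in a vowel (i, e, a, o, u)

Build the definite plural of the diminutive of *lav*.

*lav*: last vowel = /a/, a back vowel → -vag → *lavvag*.
The diminutive form *lavvag* — final consonant /g/ (velar/glottal) → -gov → *lavvaggov*.
Since the final sound of the plural form *lavvaggov* is /v/ (a non-sibilant consonant), it takes -o, giving *lavvaggovo*.

lavvaggovo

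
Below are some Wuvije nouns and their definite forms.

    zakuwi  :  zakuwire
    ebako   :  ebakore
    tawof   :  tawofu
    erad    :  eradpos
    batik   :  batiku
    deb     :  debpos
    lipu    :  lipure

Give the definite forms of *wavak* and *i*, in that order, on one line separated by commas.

wavaku, ire

The alternation tracks the final sound of the stem — -u when the stem ends in a voiceless consonant (*tawof*, *batik*); -pos when the stem ends in a voiced consonant (*erad*, *deb*); -re when the stem ends in a vowel (*zakuwi*, *ebako*, *lipu*).
*wavak* — final sound /k/ (a voiceless consonant) → -u → *wavaku*.
The final sound of *i* is /i/, which is a vowel, so the suffix is -re, giving *ire*.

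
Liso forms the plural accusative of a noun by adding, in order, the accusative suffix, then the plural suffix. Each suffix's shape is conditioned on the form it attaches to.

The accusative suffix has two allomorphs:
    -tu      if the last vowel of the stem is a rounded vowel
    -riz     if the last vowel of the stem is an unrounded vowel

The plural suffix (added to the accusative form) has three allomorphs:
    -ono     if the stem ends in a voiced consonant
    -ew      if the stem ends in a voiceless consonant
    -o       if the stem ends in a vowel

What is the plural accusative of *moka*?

*moka* — last vowel /a/ (an unrounded vowel) → -riz → *mokariz*.
The final sound of the accusative form *mokariz* is /z/, which is a voiced consonant, so the plural suffix is -ono, giving *mokarizono*.

mokarizono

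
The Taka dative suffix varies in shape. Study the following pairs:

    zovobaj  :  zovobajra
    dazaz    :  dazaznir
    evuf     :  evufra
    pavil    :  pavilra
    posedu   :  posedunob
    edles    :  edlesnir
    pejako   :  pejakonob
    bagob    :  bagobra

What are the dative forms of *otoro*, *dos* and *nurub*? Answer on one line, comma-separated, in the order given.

otoronob, dosnir, nurubra

The suffix is conditioned by the final sound: -nir when the stem ends in a sibilant (*dazaz*, *edles*); -ra when the stem ends in a non-sibilant consonant (*zovobaj*, *evuf*, *pavil*, *bagob*); -nob when the stem ends in a vowel (*posedu*, *pejako*).
The final sound of *otoro* is /o/, which is a vowel, so the suffix is -nob, giving *otoronob*.
*dos*: final sound = /s/, a sibilant → -nir → *dosnir*.
The final sound of *nurub* is /b/, which is a non-sibilant consonant, so the suffix is -ra, giving *nurubra*.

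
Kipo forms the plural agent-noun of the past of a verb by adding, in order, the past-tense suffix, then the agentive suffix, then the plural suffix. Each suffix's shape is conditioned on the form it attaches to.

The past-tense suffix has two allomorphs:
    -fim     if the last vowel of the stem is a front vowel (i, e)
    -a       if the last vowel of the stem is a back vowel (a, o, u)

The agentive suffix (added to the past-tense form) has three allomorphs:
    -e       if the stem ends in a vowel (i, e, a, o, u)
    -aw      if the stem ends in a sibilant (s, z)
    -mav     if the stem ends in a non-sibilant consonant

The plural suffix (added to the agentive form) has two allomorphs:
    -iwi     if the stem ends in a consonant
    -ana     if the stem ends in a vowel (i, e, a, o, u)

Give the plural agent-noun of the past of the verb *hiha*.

*hiha*: last vowel = /a/, a back vowel → -a → *hihaa*.
The past-tense form *hihaa*: final sound = /a/, a vowel → -e → *hihaae*.
Since the final sound of the agentive form *hihaae* is /e/ (a vowel), it takes -ana, giving *hihaaeana*.

hihaaeana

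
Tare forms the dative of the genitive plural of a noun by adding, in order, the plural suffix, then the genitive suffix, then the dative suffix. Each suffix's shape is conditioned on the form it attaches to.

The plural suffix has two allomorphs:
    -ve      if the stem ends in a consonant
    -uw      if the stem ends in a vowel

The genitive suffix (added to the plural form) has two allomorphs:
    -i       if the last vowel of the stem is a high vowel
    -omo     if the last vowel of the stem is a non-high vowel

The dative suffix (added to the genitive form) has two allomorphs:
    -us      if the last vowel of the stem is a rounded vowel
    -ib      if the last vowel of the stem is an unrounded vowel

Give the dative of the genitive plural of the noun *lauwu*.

The final sound of *lauwu* is /u/, which is a vowel, so the plural suffix is -uw, giving *lauwuuw*.
Since the last vowel of the plural form *lauwuuw* is /u/ (a high vowel), it takes -i, giving *lauwuuwi*.
Since the last vowel of the genitive form *lauwuuwi* is /i/ (an unrounded vowel), it takes -ib, giving *lauwuuwiib*.

lauwuuwiib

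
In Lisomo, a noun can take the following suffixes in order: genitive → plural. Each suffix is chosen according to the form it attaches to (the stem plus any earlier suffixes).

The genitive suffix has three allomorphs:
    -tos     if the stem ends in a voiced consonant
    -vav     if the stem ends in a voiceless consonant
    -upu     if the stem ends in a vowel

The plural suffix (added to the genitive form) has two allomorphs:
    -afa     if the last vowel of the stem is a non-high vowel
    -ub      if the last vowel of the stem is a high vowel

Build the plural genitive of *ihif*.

ihifvavafa

*ihif* — final sound /f/ (a voiceless consonant) → -vav → *ihifvav*.
Since the last vowel of the genitive form *ihifvav* is /a/ (a non-high vowel), it takes -afa, giving *ihifvavafa*.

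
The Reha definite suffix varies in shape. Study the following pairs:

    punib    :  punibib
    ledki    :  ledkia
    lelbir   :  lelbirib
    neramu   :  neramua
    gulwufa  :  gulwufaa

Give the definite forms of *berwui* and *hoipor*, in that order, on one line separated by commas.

berwuia, hoiporib

The alternation tracks the final sound of the stem — -ib when the stem ends in a consonant (*punib*, *lelbir*); -a when the stem ends in a vowel (*ledki*, *neramu*, *gulwufa*).
Since the final sound of *berwui* is /i/ (a vowel), it takes -a, giving *berwuia*.
*hoipor*: final sound = /r/, a consonant → -ib → *hoiporib*.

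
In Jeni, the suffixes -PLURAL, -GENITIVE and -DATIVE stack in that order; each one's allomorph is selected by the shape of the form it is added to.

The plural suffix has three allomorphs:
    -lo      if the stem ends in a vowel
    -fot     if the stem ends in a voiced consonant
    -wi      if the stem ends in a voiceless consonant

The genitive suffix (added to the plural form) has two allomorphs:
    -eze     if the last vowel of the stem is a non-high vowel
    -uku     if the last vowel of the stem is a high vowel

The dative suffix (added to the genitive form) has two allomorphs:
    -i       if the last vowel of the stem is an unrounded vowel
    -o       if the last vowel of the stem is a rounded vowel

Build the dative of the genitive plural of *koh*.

kohwiukuo

*koh* — final sound /h/ (a voiceless consonant) → -wi → *kohwi*.
The last vowel of the plural form *kohwi* is /i/, which is a high vowel, so the genitive suffix is -uku, giving *kohwiuku*.
Since the last vowel of the genitive form *kohwiuku* is /u/ (a rounded vowel), it takes -o, giving *kohwiukuo*.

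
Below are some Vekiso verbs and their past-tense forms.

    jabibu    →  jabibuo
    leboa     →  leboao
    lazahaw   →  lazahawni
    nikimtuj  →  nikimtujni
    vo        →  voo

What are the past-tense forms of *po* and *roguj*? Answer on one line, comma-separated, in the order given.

Looking at the final sound of each stem: -ni when the stem ends in a consonant (*lazahaw*, *nikimtuj*); -o when the stem ends in a vowel (*jabibu*, *leboa*, *vo*).
*po* — final sound /o/ (a vowel) → -o → *poo*.
Since the final sound of *roguj* is /j/ (a consonant), it takes -ni, giving *rogujni*.

poo, rogujni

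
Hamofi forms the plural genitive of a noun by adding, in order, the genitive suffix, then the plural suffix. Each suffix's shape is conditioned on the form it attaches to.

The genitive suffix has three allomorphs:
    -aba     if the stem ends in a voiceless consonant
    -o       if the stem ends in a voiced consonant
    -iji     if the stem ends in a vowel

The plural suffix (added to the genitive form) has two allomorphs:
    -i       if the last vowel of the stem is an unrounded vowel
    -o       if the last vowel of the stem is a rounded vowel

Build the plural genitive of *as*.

asabai

*as*: final sound = /s/, a voiceless consonant → -aba → *asaba*.
The genitive form *asaba* — last vowel /a/ (an unrounded vowel) → -i → *asabai*.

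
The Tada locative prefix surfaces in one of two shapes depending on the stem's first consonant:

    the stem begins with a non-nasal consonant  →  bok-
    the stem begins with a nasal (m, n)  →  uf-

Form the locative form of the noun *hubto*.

*hubto*: first consonant = /h/, non-nasal → bok- → *bokhubto*.

bokhubto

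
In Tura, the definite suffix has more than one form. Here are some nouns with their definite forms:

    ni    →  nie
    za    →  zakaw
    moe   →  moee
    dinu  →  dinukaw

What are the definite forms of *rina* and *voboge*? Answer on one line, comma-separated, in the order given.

rinakaw, vobogee

Looking at the last vowel of each stem: -e when the last vowel of the stem is a front vowel (*ni*, *moe*); -kaw when the last vowel of the stem is a back vowel (*za*, *dinu*).
*rina*: last vowel = /a/, a back vowel → -kaw → *rinakaw*.
Since the last vowel of *voboge* is /e/ (a front vowel), it takes -e, giving *vobogee*.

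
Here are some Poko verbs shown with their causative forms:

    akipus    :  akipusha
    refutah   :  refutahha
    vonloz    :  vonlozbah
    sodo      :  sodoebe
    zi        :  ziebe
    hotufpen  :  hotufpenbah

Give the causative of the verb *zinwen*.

The pattern is voicing of the final sound: -ha when the stem ends in a voiceless consonant (*akipus*, *refutah*); -bah when the stem ends in a voiced consonant (*vonloz*, *hotufpen*); -ebe when the stem ends in a vowel (*sodo*, *zi*).
*zinwen*: final sound = /n/, a voiced consonant → -bah → *zinwenbah*.

zinwenbah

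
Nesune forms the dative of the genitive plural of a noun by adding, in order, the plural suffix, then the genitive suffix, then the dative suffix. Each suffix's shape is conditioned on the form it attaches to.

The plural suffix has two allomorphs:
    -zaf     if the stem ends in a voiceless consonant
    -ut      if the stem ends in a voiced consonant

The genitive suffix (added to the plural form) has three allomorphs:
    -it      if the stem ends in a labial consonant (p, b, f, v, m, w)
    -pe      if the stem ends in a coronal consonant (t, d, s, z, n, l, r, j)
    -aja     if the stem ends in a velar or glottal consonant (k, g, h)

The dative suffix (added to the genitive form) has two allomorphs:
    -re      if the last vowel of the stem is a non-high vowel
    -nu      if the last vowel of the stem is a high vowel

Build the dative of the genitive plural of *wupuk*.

Since the final consonant of *wupuk* is /k/ (voiceless), it takes -zaf, giving *wupukzaf*.
Since the final consonant of the plural form *wupukzaf* is /f/ (labial), it takes -it, giving *wupukzafit*.
Since the last vowel of the genitive form *wupukzafit* is /i/ (a high vowel), it takes -nu, giving *wupukzafitnu*.

wupukzafitnu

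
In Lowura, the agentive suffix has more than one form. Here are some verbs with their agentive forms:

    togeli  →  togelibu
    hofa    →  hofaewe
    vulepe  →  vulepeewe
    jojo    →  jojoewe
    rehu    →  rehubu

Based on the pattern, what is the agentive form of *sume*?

The alternation tracks the last vowel of the stem — -bu when the last vowel of the stem is a high vowel (*togeli*, *rehu*); -ewe when the last vowel of the stem is a non-high vowel (*hofa*, *vulepe*, *jojo*).
*sume*: last vowel = /e/, a non-high vowel → -ewe → *sumeewe*.

sumeewe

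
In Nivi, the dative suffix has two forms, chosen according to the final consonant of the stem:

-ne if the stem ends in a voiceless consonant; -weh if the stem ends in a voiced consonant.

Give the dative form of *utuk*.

utukne

*utuk*: final consonant = /k/, voiceless → -ne → *utukne*.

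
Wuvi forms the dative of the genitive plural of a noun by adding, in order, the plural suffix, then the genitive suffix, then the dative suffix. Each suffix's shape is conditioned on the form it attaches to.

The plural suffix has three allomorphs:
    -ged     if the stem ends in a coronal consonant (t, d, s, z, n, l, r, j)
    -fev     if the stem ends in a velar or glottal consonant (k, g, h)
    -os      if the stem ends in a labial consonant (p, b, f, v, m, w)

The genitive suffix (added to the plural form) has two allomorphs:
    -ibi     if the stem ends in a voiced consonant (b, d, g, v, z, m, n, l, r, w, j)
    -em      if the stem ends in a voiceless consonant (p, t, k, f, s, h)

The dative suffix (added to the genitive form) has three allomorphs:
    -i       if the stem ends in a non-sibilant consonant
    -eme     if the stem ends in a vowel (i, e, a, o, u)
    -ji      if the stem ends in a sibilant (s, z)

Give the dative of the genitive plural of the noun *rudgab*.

*rudgab*: final consonant = /b/, labial → -os → *rudgabos*.
The final consonant of the plural form *rudgabos* is /s/, which is voiceless, so the genitive suffix is -em, giving *rudgabosem*.
The genitive form *rudgabosem* — final sound /m/ (a non-sibilant consonant) → -i → *rudgabosemi*.

rudgabosemi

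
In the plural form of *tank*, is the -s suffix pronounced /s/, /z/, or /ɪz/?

/s/

The stem *tank* ends in a voiceless non-sibilant consonant.
The plural suffix surfaces as /ɪz/ after sibilants, /s/ after other voiceless consonants, and /z/ after other voiced sounds.
So the plural -s on *tank* is pronounced /s/.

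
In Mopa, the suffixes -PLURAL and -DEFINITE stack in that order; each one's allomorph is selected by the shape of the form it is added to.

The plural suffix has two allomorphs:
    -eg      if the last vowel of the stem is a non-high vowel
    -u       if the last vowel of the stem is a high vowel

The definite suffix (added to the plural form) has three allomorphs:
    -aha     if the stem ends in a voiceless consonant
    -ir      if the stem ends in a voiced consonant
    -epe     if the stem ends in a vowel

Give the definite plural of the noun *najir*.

najiruepe

*najir* — last vowel /i/ (a high vowel) → -u → *najiru*.
The final sound of the plural form *najiru* is /u/, which is a vowel, so the definite suffix is -epe, giving *najiruepe*.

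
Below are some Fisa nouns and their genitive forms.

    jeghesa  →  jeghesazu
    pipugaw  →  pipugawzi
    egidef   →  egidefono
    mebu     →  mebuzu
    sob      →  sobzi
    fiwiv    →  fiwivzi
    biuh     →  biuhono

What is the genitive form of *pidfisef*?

pidfisefono

The pattern is voicing of the final sound: -ono when the stem ends in a voiceless consonant (*egidef*, *biuh*); -zi when the stem ends in a voiced consonant (*pipugaw*, *sob*, *fiwiv*); -zu when the stem ends in a vowel (*jeghesa*, *mebu*).
*pidfisef* — final sound /f/ (a voiceless consonant) → -ono → *pidfisefono*.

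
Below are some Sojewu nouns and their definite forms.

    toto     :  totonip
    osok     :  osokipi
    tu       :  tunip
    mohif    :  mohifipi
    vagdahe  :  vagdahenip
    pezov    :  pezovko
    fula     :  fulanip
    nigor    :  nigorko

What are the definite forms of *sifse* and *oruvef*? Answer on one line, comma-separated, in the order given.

Looking at the final sound of each stem: -ipi when the stem ends in a voiceless consonant (*osok*, *mohif*); -ko when the stem ends in a voiced consonant (*pezov*, *nigor*); -nip when the stem ends in a vowel (*toto*, *tu*, *vagdahe*, *fula*).
*sifse*: final sound = /e/, a vowel → -nip → *sifsenip*.
*oruvef* — final sound /f/ (a voiceless consonant) → -ipi → *oruvefipi*.

sifsenip, oruvefipi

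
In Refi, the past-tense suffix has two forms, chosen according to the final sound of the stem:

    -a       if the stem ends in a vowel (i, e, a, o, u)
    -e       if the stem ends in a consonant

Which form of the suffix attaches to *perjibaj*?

-e

The final sound of *perjibaj* is /j/, which is a consonant, so the suffix is -e.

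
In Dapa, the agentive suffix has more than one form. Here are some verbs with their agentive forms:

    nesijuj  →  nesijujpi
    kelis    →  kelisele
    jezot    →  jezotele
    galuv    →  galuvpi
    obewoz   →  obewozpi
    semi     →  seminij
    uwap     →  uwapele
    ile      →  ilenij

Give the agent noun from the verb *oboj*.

obojpi

The pattern is voicing of the final sound: -ele when the stem ends in a voiceless consonant (*kelis*, *jezot*, *uwap*); -pi when the stem ends in a voiced consonant (*nesijuj*, *galuv*, *obewoz*); -nij when the stem ends in a vowel (*semi*, *ile*).
Since the final sound of *oboj* is /j/ (a voiced consonant), it takes -pi, giving *obojpi*.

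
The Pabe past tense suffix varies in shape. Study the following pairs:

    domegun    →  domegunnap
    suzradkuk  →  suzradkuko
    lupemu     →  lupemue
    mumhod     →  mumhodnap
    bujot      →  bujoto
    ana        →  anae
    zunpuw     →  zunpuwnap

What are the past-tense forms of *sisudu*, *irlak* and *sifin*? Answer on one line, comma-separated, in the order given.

The suffix is conditioned by the final sound: -o when the stem ends in a voiceless consonant (*suzradkuk*, *bujot*); -nap when the stem ends in a voiced consonant (*domegun*, *mumhod*, *zunpuw*); -e when the stem ends in a vowel (*lupemu*, *ana*).
The final sound of *sisudu* is /u/, which is a vowel, so the suffix is -e, giving *sisudue*.
The final sound of *irlak* is /k/, which is a voiceless consonant, so the suffix is -o, giving *irlako*.
*sifin*: final sound = /n/, a voiced consonant → -nap → *sifinnap*.

sisudue, irlako, sifinnap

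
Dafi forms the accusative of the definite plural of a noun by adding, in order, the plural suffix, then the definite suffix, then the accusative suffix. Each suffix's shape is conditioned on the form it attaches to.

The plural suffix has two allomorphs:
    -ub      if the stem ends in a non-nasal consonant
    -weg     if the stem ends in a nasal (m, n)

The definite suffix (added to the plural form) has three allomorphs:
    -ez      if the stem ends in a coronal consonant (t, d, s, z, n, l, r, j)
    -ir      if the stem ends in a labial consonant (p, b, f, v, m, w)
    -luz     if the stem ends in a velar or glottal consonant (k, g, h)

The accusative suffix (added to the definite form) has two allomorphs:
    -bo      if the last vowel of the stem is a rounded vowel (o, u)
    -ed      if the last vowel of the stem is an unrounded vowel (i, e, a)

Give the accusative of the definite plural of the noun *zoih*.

*zoih* — final consonant /h/ (non-nasal) → -ub → *zoihub*.
Since the final consonant of the plural form *zoihub* is /b/ (labial), it takes -ir, giving *zoihubir*.
Since the last vowel of the definite form *zoihubir* is /i/ (an unrounded vowel), it takes -ed, giving *zoihubired*.

zoihubired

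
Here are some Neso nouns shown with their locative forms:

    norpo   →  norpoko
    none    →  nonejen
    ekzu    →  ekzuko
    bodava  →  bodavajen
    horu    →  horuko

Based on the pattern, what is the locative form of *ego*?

egoko

The alternation tracks the last vowel of the stem — -ko when the last vowel of the stem is a rounded vowel (*norpo*, *ekzu*, *horu*); -jen when the last vowel of the stem is an unrounded vowel (*none*, *bodava*).
Since the last vowel of *ego* is /o/ (a rounded vowel), it takes -ko, giving *egoko*.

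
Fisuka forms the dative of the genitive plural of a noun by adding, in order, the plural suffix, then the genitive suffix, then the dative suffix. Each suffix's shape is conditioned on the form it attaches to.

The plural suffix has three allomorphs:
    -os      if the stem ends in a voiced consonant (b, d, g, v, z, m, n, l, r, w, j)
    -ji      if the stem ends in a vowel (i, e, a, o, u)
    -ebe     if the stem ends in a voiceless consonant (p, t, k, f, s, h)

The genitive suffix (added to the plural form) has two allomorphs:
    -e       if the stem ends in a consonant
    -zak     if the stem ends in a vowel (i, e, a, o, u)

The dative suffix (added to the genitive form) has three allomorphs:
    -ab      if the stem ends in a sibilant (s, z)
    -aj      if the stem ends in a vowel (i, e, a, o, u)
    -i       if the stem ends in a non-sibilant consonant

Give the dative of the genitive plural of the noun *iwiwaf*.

Since the final sound of *iwiwaf* is /f/ (a voiceless consonant), it takes -ebe, giving *iwiwafebe*.
Since the final sound of the plural form *iwiwafebe* is /e/ (a vowel), it takes -zak, giving *iwiwafebezak*.
Since the final sound of the genitive form *iwiwafebezak* is /k/ (a non-sibilant consonant), it takes -i, giving *iwiwafebezaki*.

iwiwafebezaki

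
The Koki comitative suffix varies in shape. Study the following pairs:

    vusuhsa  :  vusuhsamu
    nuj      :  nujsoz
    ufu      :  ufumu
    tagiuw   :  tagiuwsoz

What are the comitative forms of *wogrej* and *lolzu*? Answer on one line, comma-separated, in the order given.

Looking at the final sound of each stem: -soz when the stem ends in a consonant (*nuj*, *tagiuw*); -mu when the stem ends in a vowel (*vusuhsa*, *ufu*).
*wogrej*: final sound = /j/, a consonant → -soz → *wogrejsoz*.
*lolzu*: final sound = /u/, a vowel → -mu → *lolzumu*.

wogrejsoz, lolzumu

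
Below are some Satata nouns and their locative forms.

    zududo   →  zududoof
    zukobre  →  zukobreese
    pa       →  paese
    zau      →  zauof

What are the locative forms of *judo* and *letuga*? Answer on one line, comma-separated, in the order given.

The suffix is conditioned by the last vowel: -of when the last vowel of the stem is a rounded vowel (*zududo*, *zau*); -ese when the last vowel of the stem is an unrounded vowel (*zukobre*, *pa*).
Since the last vowel of *judo* is /o/ (a rounded vowel), it takes -of, giving *judoof*.
Since the last vowel of *letuga* is /a/ (an unrounded vowel), it takes -ese, giving *letugaese*.

judoof, letugaese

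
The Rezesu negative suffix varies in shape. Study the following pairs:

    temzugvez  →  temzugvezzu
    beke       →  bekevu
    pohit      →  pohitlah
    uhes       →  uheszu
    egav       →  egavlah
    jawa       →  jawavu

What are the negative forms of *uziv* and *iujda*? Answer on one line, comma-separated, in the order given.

The alternation tracks the final sound of the stem — -zu when the stem ends in a sibilant (*temzugvez*, *uhes*); -lah when the stem ends in a non-sibilant consonant (*pohit*, *egav*); -vu when the stem ends in a vowel (*beke*, *jawa*).
*uziv*: final sound = /v/, a non-sibilant consonant → -lah → *uzivlah*.
*iujda* — final sound /a/ (a vowel) → -vu → *iujdavu*.

uzivlah, iujdavu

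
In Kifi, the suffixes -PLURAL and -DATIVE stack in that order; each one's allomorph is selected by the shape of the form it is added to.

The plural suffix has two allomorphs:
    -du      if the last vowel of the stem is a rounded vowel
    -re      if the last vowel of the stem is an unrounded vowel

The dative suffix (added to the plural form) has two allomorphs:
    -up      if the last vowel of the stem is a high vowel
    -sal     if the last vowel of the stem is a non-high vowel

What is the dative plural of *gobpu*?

*gobpu* — last vowel /u/ (a rounded vowel) → -du → *gobpudu*.
Since the last vowel of the plural form *gobpudu* is /u/ (a high vowel), it takes -up, giving *gobpuduup*.

gobpuduup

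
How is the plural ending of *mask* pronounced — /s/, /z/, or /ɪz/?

/s/

The stem *mask* ends in a voiceless non-sibilant consonant.
The plural suffix surfaces as /ɪz/ after sibilants, /s/ after other voiceless consonants, and /z/ after other voiced sounds.
So the plural -s on *mask* is pronounced /s/.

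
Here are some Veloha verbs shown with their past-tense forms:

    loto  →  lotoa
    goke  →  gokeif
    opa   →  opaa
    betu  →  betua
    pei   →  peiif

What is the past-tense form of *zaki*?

zakiif

The alternation tracks the last vowel of the stem — -if when the last vowel of the stem is a front vowel (*goke*, *pei*); -a when the last vowel of the stem is a back vowel (*loto*, *opa*, *betu*).
Since the last vowel of *zaki* is /i/ (a front vowel), it takes -if, giving *zakiif*.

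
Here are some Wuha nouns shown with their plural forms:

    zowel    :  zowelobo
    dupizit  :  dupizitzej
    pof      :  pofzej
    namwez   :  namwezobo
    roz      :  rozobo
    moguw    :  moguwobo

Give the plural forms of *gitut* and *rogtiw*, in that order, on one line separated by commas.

The pattern is voicing of the final consonant: -zej when the stem ends in a voiceless consonant (*dupizit*, *pof*); -obo when the stem ends in a voiced consonant (*zowel*, *namwez*, *roz*, *moguw*).
*gitut* — final consonant /t/ (voiceless) → -zej → *gitutzej*.
*rogtiw*: final consonant = /w/, voiced → -obo → *rogtiwobo*.

gitutzej, rogtiwobo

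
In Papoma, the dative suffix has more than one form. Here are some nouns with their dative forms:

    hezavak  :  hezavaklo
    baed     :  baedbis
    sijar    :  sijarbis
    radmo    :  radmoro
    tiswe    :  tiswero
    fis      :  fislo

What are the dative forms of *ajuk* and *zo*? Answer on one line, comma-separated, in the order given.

ajuklo, zoro

Looking at the final sound of each stem: -lo when the stem ends in a voiceless consonant (*hezavak*, *fis*); -bis when the stem ends in a voiced consonant (*baed*, *sijar*); -ro when the stem ends in a vowel (*radmo*, *tiswe*).
Since the final sound of *ajuk* is /k/ (a voiceless consonant), it takes -lo, giving *ajuklo*.
*zo*: final sound = /o/, a vowel → -ro → *zoro*.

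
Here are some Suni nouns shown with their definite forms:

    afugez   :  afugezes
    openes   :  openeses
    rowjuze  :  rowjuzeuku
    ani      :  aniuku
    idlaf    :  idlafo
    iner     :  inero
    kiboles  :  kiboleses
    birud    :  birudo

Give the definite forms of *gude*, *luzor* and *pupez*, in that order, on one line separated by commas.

gudeuku, luzoro, pupezes

Looking at the final sound of each stem: -es when the stem ends in a sibilant (*afugez*, *openes*, *kiboles*); -o when the stem ends in a non-sibilant consonant (*idlaf*, *iner*, *birud*); -uku when the stem ends in a vowel (*rowjuze*, *ani*).
*gude*: final sound = /e/, a vowel → -uku → *gudeuku*.
*luzor* — final sound /r/ (a non-sibilant consonant) → -o → *luzoro*.
Since the final sound of *pupez* is /z/ (a sibilant), it takes -es, giving *pupezes*.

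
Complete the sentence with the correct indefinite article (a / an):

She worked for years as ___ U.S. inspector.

a

The indefinite article is chosen by the initial *sound* of the following word, not its spelling.
The initialism *U.S.* is read letter by letter; the first letter, U, is pronounced /juː/, which begins with a consonant sound.
So the article is *a*: She worked for years as a U.S. inspector.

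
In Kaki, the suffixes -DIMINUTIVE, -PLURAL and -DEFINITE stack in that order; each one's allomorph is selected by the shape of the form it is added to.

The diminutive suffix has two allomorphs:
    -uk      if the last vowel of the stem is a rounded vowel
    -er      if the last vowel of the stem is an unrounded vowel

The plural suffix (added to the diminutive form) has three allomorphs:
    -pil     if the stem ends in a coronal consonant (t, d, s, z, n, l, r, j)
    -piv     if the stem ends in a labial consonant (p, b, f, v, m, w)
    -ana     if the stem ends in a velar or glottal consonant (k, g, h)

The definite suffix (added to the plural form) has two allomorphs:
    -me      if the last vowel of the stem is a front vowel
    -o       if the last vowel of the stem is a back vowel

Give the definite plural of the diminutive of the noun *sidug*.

sidugukanao

Since the last vowel of *sidug* is /u/ (a rounded vowel), it takes -uk, giving *siduguk*.
The diminutive form *siduguk*: final consonant = /k/, velar/glottal → -ana → *sidugukana*.
Since the last vowel of the plural form *sidugukana* is /a/ (a back vowel), it takes -o, giving *sidugukanao*.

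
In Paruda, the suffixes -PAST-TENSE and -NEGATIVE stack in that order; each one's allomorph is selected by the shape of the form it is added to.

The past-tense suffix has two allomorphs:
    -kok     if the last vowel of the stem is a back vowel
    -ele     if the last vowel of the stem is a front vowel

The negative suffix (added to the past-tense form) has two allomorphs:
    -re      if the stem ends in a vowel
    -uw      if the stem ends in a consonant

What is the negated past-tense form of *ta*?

Since the last vowel of *ta* is /a/ (a back vowel), it takes -kok, giving *takok*.
The past-tense form *takok* — final sound /k/ (a consonant) → -uw → *takokuw*.

takokuw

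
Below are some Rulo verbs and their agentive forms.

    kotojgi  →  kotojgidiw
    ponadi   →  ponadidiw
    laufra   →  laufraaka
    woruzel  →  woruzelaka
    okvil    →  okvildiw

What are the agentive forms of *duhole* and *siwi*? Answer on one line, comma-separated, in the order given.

duholeaka, siwidiw

The suffix is conditioned by the last vowel: -diw when the last vowel of the stem is a high vowel (*kotojgi*, *ponadi*, *okvil*); -aka when the last vowel of the stem is a non-high vowel (*laufra*, *woruzel*).
The last vowel of *duhole* is /e/, which is a non-high vowel, so the suffix is -aka, giving *duholeaka*.
The last vowel of *siwi* is /i/, which is a high vowel, so the suffix is -diw, giving *siwidiw*.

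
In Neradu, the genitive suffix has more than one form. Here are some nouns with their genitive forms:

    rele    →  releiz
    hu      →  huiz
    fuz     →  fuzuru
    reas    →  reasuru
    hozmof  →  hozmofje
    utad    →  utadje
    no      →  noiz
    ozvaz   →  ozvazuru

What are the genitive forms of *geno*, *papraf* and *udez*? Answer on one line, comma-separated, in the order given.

The pattern is sibilance of the final sound: -uru when the stem ends in a sibilant (*fuz*, *reas*, *ozvaz*); -je when the stem ends in a non-sibilant consonant (*hozmof*, *utad*); -iz when the stem ends in a vowel (*rele*, *hu*, *no*).
The final sound of *geno* is /o/, which is a vowel, so the suffix is -iz, giving *genoiz*.
*papraf*: final sound = /f/, a non-sibilant consonant → -je → *paprafje*.
*udez*: final sound = /z/, a sibilant → -uru → *udezuru*.

genoiz, paprafje, udezuru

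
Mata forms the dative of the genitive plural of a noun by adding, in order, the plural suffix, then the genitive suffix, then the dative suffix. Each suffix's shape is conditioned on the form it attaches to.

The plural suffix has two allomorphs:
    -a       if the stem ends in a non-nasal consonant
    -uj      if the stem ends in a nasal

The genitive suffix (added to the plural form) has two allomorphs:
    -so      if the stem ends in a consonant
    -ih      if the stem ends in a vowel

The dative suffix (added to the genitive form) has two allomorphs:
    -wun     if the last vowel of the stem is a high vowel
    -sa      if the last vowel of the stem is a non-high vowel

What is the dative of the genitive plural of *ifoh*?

*ifoh* — final consonant /h/ (non-nasal) → -a → *ifoha*.
The final sound of the plural form *ifoha* is /a/, which is a vowel, so the genitive suffix is -ih, giving *ifohaih*.
The last vowel of the genitive form *ifohaih* is /i/, which is a high vowel, so the dative suffix is -wun, giving *ifohaihwun*.

ifohaihwun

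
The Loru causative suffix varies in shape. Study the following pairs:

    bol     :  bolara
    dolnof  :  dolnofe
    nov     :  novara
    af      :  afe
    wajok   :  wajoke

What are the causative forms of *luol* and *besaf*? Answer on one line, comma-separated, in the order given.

luolara, besafe

Looking at the final consonant of each stem: -e when the stem ends in a voiceless consonant (*dolnof*, *af*, *wajok*); -ara when the stem ends in a voiced consonant (*bol*, *nov*).
*luol* — final consonant /l/ (voiced) → -ara → *luolara*.
The final consonant of *besaf* is /f/, which is voiceless, so the suffix is -e, giving *besafe*.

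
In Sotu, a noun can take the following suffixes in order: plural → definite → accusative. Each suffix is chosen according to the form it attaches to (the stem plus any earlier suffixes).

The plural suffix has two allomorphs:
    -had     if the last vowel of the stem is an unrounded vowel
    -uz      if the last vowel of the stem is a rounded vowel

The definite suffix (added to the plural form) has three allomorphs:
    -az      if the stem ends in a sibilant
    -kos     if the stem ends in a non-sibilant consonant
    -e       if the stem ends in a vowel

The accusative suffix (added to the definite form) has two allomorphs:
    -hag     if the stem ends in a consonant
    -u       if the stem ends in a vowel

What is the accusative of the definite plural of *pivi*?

*pivi*: last vowel = /i/, an unrounded vowel → -had → *pivihad*.
The plural form *pivihad* — final sound /d/ (a non-sibilant consonant) → -kos → *pivihadkos*.
The final sound of the definite form *pivihadkos* is /s/, which is a consonant, so the accusative suffix is -hag, giving *pivihadkoshag*.

pivihadkoshag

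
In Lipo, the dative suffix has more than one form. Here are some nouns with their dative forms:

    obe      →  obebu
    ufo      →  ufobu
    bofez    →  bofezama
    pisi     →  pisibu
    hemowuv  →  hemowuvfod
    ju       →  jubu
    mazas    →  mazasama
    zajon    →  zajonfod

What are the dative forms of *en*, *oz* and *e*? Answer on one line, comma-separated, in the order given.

enfod, ozama, ebu

Looking at the final sound of each stem: -ama when the stem ends in a sibilant (*bofez*, *mazas*); -fod when the stem ends in a non-sibilant consonant (*hemowuv*, *zajon*); -bu when the stem ends in a vowel (*obe*, *ufo*, *pisi*, *ju*).
Since the final sound of *en* is /n/ (a non-sibilant consonant), it takes -fod, giving *enfod*.
*oz*: final sound = /z/, a sibilant → -ama → *ozama*.
*e*: final sound = /e/, a vowel → -bu → *ebu*.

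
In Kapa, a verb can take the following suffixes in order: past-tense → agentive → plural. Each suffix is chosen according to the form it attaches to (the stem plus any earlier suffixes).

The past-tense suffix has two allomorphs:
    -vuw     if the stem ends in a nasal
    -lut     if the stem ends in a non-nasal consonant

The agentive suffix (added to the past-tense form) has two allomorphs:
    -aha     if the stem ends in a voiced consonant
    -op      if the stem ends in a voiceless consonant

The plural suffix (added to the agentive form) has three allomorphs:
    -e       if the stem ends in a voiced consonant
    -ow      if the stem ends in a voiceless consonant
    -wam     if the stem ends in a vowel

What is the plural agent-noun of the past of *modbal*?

modballutopow

The final consonant of *modbal* is /l/, which is non-nasal, so the past-tense suffix is -lut, giving *modballut*.
The past-tense form *modballut* — final consonant /t/ (voiceless) → -op → *modballutop*.
The final sound of the agentive form *modballutop* is /p/, which is a voiceless consonant, so the plural suffix is -ow, giving *modballutopow*.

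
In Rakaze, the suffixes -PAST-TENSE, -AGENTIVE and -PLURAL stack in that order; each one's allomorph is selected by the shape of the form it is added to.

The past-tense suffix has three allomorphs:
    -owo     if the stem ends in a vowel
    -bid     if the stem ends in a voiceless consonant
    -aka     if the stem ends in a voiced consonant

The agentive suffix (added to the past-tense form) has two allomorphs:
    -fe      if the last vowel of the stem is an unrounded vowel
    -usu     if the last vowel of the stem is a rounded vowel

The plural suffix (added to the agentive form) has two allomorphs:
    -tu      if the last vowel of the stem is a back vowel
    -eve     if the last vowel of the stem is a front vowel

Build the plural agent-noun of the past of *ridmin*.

*ridmin* — final sound /n/ (a voiced consonant) → -aka → *ridminaka*.
The last vowel of the past-tense form *ridminaka* is /a/, which is an unrounded vowel, so the agentive suffix is -fe, giving *ridminakafe*.
Since the last vowel of the agentive form *ridminakafe* is /e/ (a front vowel), it takes -eve, giving *ridminakafeeve*.

ridminakafeeve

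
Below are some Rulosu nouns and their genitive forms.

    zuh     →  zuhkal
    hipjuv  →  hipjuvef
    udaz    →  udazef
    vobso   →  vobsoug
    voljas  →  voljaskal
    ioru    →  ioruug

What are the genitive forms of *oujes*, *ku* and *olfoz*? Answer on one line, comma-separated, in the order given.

The pattern is voicing of the final sound: -kal when the stem ends in a voiceless consonant (*zuh*, *voljas*); -ef when the stem ends in a voiced consonant (*hipjuv*, *udaz*); -ug when the stem ends in a vowel (*vobso*, *ioru*).
The final sound of *oujes* is /s/, which is a voiceless consonant, so the suffix is -kal, giving *oujeskal*.
Since the final sound of *ku* is /u/ (a vowel), it takes -ug, giving *kuug*.
The final sound of *olfoz* is /z/, which is a voiced consonant, so the suffix is -ef, giving *olfozef*.

oujeskal, kuug, olfozef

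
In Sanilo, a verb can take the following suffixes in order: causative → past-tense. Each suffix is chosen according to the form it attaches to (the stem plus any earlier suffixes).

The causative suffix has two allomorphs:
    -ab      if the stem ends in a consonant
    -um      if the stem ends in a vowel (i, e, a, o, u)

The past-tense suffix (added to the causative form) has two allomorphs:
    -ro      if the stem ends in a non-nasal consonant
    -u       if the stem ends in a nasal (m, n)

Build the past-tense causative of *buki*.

*buki*: final sound = /i/, a vowel → -um → *bukium*.
The final consonant of the causative form *bukium* is /m/, which is a nasal, so the past-tense suffix is -u, giving *bukiumu*.

bukiumu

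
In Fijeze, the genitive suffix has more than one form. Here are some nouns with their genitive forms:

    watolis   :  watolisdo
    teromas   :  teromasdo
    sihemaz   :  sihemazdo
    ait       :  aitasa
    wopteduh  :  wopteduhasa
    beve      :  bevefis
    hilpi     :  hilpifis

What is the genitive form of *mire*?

mirefis

The pattern is sibilance of the final sound: -do when the stem ends in a sibilant (*watolis*, *teromas*, *sihemaz*); -asa when the stem ends in a non-sibilant consonant (*ait*, *wopteduh*); -fis when the stem ends in a vowel (*beve*, *hilpi*).
The final sound of *mire* is /e/, which is a vowel, so the suffix is -fis, giving *mirefis*.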